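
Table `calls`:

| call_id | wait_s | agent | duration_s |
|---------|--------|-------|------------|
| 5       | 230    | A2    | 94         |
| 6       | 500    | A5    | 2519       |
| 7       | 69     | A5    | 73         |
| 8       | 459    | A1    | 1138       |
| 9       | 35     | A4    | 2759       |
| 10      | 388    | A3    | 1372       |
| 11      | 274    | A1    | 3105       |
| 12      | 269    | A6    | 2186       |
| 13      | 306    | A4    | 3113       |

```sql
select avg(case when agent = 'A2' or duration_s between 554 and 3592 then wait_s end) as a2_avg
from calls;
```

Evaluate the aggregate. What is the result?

307.625

call_id=5: ✓ → 230
call_id=6: ✓ → 500
call_id=7: ✗
call_id=8: ✓ → 459
call_id=9: ✓ → 35
call_id=10: ✓ → 388
call_id=11: ✓ → 274
call_id=12: ✓ → 269
call_id=13: ✓ → 306
a2_avg = (230 + 500 + 459 + 35 + 388 + 274 + 269 + 306) / 8 = 307.625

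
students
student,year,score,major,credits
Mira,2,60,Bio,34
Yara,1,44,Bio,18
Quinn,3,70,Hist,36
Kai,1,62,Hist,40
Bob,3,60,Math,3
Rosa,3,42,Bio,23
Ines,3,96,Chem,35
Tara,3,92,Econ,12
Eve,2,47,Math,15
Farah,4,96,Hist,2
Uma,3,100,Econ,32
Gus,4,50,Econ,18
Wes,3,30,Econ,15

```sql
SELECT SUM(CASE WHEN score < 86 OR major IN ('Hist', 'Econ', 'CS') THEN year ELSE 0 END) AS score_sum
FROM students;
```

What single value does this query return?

32

student=Mira: ✓ → 2
student=Yara: ✓ → 1
student=Quinn: ✓ → 3
student=Kai: ✓ → 1
student=Bob: ✓ → 3
student=Rosa: ✓ → 3
student=Ines: ✗
student=Tara: ✓ → 3
student=Eve: ✓ → 2
student=Farah: ✓ → 4
student=Uma: ✓ → 3
student=Gus: ✓ → 4
student=Wes: ✓ → 3
score_sum = 2 + 1 + 3 + 1 + 3 + 3 + 3 + 2 + 4 + 3 + 4 + 3 = 32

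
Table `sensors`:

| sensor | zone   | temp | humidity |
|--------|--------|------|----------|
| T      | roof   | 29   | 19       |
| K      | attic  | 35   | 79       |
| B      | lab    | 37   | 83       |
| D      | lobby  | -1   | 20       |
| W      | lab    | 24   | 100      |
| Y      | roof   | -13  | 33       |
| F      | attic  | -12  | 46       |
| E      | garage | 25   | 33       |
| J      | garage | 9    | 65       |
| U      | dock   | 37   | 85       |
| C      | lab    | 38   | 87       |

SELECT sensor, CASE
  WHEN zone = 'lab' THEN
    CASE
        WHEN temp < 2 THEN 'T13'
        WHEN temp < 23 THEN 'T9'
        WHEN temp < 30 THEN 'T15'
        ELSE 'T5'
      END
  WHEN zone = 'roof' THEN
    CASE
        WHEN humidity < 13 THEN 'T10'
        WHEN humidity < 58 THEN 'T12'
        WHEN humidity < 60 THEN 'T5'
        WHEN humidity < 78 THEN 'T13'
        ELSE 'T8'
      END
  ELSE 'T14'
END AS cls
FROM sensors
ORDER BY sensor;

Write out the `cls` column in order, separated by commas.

T5, T5, T14, T14, T14, T14, T14, T12, T14, T15, T12

sensor=B: zone='lab' → inner[ELSE] → T5
sensor=C: zone='lab' → inner[ELSE] → T5
sensor=D: zone='lobby' → outer ELSE → T14
sensor=E: zone='garage' → outer ELSE → T14
sensor=F: zone='attic' → outer ELSE → T14
sensor=J: zone='garage' → outer ELSE → T14
sensor=K: zone='attic' → outer ELSE → T14
sensor=T: zone='roof' → inner[humidity < 58] → T12
sensor=U: zone='dock' → outer ELSE → T14
sensor=W: zone='lab' → inner[temp < 30] → T15
sensor=Y: zone='roof' → inner[humidity < 58] → T12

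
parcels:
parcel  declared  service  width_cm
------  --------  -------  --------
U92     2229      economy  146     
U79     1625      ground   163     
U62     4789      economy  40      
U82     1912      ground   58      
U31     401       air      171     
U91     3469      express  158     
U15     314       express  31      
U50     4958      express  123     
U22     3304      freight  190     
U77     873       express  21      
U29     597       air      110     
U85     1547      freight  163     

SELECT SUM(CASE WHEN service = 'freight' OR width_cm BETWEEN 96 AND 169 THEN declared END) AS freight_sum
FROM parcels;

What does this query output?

17729

parcel=U92: ✓ → 2229
parcel=U79: ✓ → 1625
parcel=U62: ✗
parcel=U82: ✗
parcel=U31: ✗
parcel=U91: ✓ → 3469
parcel=U15: ✗
parcel=U50: ✓ → 4958
parcel=U22: ✓ → 3304
parcel=U77: ✗
parcel=U29: ✓ → 597
parcel=U85: ✓ → 1547
freight_sum = 2229 + 1625 + 3469 + 4958 + 3304 + 597 + 1547 = 17729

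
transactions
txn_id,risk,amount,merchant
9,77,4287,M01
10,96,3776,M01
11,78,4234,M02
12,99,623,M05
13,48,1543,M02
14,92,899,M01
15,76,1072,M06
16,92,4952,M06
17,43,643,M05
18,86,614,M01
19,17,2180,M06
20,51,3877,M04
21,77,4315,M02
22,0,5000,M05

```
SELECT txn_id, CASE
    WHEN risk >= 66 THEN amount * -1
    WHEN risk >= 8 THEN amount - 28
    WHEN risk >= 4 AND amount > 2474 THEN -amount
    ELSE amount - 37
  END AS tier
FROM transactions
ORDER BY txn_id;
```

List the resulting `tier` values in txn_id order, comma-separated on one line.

-4287, -3776, -4234, -623, 1515, -899, -1072, -4952, 615, -614, 2152, 3849, -4315, 4963

txn_id=9: risk >= 66 → -4287
txn_id=10: risk >= 66 → -3776
txn_id=11: risk >= 66 → -4234
txn_id=12: risk >= 66 → -623
txn_id=13: risk >= 8 → 1515
txn_id=14: risk >= 66 → -899
txn_id=15: risk >= 66 → -1072
txn_id=16: risk >= 66 → -4952
txn_id=17: risk >= 8 → 615
txn_id=18: risk >= 66 → -614
txn_id=19: risk >= 8 → 2152
txn_id=20: risk >= 8 → 3849
txn_id=21: risk >= 66 → -4315
txn_id=22: ELSE → 4963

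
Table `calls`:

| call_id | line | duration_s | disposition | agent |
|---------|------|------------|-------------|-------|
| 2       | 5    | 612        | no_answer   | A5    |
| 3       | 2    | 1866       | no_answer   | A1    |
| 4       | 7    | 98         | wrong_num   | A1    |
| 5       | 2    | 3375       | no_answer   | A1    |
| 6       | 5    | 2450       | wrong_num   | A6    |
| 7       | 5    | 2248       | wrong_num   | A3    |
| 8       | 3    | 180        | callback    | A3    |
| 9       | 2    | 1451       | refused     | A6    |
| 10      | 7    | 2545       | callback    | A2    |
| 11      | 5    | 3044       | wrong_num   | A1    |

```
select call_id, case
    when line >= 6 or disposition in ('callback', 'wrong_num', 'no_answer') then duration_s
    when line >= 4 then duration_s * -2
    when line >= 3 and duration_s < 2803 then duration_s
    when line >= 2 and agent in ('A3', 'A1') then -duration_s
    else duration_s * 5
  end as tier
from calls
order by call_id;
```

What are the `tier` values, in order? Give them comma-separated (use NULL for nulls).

call_id=2: line >= 6 or disposition in ('callback', 'wrong_num', 'no_answer') → 612
call_id=3: line >= 6 or disposition in ('callback', 'wrong_num', 'no_answer') → 1866
call_id=4: line >= 6 or disposition in ('callback', 'wrong_num', 'no_answer') → 98
call_id=5: line >= 6 or disposition in ('callback', 'wrong_num', 'no_answer') → 3375
call_id=6: line >= 6 or disposition in ('callback', 'wrong_num', 'no_answer') → 2450
call_id=7: line >= 6 or disposition in ('callback', 'wrong_num', 'no_answer') → 2248
call_id=8: line >= 6 or disposition in ('callback', 'wrong_num', 'no_answer') → 180
call_id=9: ELSE → 7255
call_id=10: line >= 6 or disposition in ('callback', 'wrong_num', 'no_answer') → 2545
call_id=11: line >= 6 or disposition in ('callback', 'wrong_num', 'no_answer') → 3044

612, 1866, 98, 3375, 2450, 2248, 180, 7255, 2545, 3044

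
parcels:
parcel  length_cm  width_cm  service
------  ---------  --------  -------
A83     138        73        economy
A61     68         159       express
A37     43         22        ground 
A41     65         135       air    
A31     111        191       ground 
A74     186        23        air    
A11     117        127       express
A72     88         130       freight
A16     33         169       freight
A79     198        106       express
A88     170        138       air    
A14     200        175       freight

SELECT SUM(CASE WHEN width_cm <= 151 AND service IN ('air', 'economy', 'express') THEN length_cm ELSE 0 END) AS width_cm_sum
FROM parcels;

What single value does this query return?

parcel=A83: ✓ → 138
parcel=A61: ✗
parcel=A37: ✗
parcel=A41: ✓ → 65
parcel=A31: ✗
parcel=A74: ✓ → 186
parcel=A11: ✓ → 117
parcel=A72: ✗
parcel=A16: ✗
parcel=A79: ✓ → 198
parcel=A88: ✓ → 170
parcel=A14: ✗
width_cm_sum = 138 + 65 + 186 + 117 + 198 + 170 = 874

874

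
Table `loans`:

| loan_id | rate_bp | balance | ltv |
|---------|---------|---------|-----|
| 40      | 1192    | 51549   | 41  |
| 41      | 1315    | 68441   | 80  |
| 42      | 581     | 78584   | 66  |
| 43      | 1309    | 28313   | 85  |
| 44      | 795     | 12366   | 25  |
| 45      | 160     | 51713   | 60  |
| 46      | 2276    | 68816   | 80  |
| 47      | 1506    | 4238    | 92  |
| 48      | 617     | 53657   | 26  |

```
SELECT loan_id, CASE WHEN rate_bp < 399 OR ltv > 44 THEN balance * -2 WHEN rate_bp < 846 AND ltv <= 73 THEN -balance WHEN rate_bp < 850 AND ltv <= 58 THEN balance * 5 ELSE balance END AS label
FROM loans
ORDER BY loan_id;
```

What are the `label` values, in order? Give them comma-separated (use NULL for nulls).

51549, -136882, -157168, -56626, -12366, -103426, -137632, -8476, -53657

loan_id=40: ELSE → 51549
loan_id=41: rate_bp < 399 OR ltv > 44 → -136882
loan_id=42: rate_bp < 399 OR ltv > 44 → -157168
loan_id=43: rate_bp < 399 OR ltv > 44 → -56626
loan_id=44: rate_bp < 846 AND ltv <= 73 → -12366
loan_id=45: rate_bp < 399 OR ltv > 44 → -103426
loan_id=46: rate_bp < 399 OR ltv > 44 → -137632
loan_id=47: rate_bp < 399 OR ltv > 44 → -8476
loan_id=48: rate_bp < 846 AND ltv <= 73 → -53657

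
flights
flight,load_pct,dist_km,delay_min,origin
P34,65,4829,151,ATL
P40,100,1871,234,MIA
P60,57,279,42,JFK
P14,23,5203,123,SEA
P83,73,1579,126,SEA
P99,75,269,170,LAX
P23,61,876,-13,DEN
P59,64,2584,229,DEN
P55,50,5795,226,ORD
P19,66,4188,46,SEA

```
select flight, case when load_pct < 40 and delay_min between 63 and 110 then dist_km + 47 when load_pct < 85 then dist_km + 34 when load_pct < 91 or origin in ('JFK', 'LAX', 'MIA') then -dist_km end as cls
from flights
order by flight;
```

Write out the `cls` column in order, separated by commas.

flight=P14: load_pct < 85 → 5237
flight=P19: load_pct < 85 → 4222
flight=P23: load_pct < 85 → 910
flight=P34: load_pct < 85 → 4863
flight=P40: load_pct < 91 or origin in ('JFK', 'LAX', 'MIA') → -1871
flight=P55: load_pct < 85 → 5829
flight=P59: load_pct < 85 → 2618
flight=P60: load_pct < 85 → 313
flight=P83: load_pct < 85 → 1613
flight=P99: load_pct < 85 → 303

5237, 4222, 910, 4863, -1871, 5829, 2618, 313, 1613, 303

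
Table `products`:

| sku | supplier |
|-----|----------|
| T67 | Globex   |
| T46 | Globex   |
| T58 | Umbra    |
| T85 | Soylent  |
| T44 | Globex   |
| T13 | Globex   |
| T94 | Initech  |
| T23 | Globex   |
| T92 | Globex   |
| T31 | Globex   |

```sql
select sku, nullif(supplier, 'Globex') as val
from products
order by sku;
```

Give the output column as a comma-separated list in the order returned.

NULL, NULL, NULL, NULL, NULL, Umbra, NULL, Soylent, NULL, Initech

sku=T13: supplier=Globex vs Globex: equal → NULL
sku=T23: supplier=Globex vs Globex: equal → NULL
sku=T31: supplier=Globex vs Globex: equal → NULL
sku=T44: supplier=Globex vs Globex: equal → NULL
sku=T46: supplier=Globex vs Globex: equal → NULL
sku=T58: supplier=Umbra vs Globex: differ → Umbra
sku=T67: supplier=Globex vs Globex: equal → NULL
sku=T85: supplier=Soylent vs Globex: differ → Soylent
sku=T92: supplier=Globex vs Globex: equal → NULL
sku=T94: supplier=Initech vs Globex: differ → Initech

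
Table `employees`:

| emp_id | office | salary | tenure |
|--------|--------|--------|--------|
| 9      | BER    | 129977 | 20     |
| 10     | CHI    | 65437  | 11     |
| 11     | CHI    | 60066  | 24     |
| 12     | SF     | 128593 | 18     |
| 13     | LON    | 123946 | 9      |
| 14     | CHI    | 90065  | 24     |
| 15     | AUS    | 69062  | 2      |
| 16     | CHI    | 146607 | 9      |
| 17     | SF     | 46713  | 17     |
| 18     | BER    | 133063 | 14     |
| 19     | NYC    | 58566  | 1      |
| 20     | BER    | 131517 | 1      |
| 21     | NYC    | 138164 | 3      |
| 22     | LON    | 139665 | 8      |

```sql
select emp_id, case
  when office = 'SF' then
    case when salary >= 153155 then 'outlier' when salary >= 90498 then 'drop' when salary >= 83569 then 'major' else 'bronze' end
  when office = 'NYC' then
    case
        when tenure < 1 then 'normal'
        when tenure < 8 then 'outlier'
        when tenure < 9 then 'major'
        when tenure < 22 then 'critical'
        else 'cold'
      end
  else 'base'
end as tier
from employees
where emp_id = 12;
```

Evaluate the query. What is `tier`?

drop

emp_id = 12: office=SF, salary=128593, tenure=18.
office='SF' → inner[salary >= 90498] → drop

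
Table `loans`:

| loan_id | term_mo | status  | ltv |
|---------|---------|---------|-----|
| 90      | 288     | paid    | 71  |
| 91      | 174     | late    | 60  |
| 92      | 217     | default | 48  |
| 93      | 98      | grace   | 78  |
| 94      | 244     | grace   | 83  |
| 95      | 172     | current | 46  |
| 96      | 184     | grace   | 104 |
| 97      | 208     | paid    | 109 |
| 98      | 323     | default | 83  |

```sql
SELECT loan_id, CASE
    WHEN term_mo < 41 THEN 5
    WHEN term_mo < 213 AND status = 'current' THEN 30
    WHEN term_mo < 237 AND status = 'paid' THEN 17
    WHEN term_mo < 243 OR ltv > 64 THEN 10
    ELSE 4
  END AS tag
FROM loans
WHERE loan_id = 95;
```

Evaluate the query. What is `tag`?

30

loan_id = 95: term_mo=172, status=current, ltv=46.
term_mo < 41 → false
term_mo < 213 AND status = 'current' → true → 30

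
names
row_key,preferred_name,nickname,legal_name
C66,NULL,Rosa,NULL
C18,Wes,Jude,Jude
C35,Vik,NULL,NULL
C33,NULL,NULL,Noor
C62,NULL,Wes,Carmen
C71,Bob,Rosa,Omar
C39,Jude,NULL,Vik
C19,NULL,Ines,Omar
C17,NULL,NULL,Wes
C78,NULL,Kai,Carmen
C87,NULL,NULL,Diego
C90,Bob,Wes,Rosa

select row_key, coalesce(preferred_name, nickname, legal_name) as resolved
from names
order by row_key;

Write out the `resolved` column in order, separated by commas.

Wes, Wes, Ines, Noor, Vik, Jude, Wes, Rosa, Bob, Kai, Diego, Bob

row_key=C17: preferred_name=NULL, nickname=NULL, legal_name=Wes → Wes
row_key=C18: preferred_name=Wes → Wes
row_key=C19: preferred_name=NULL, nickname=Ines → Ines
row_key=C33: preferred_name=NULL, nickname=NULL, legal_name=Noor → Noor
row_key=C35: preferred_name=Vik → Vik
row_key=C39: preferred_name=Jude → Jude
row_key=C62: preferred_name=NULL, nickname=Wes → Wes
row_key=C66: preferred_name=NULL, nickname=Rosa → Rosa
row_key=C71: preferred_name=Bob → Bob
row_key=C78: preferred_name=NULL, nickname=Kai → Kai
row_key=C87: preferred_name=NULL, nickname=NULL, legal_name=Diego → Diego
row_key=C90: preferred_name=Bob → Bob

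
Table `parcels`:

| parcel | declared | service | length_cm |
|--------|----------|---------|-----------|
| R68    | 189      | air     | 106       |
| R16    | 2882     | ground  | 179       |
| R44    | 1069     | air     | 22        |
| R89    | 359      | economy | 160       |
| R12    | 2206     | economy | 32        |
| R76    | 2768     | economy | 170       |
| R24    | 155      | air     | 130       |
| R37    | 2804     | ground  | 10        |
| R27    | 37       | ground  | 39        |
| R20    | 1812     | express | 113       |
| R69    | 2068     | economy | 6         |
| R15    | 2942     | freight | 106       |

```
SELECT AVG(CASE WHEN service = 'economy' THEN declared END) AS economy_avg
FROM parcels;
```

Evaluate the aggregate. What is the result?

parcel=R68: ✗
parcel=R16: ✗
parcel=R44: ✗
parcel=R89: ✓ → 359
parcel=R12: ✓ → 2206
parcel=R76: ✓ → 2768
parcel=R24: ✗
parcel=R37: ✗
parcel=R27: ✗
parcel=R20: ✗
parcel=R69: ✓ → 2068
parcel=R15: ✗
economy_avg = (359 + 2206 + 2768 + 2068) / 4 = 1850.25

1850.25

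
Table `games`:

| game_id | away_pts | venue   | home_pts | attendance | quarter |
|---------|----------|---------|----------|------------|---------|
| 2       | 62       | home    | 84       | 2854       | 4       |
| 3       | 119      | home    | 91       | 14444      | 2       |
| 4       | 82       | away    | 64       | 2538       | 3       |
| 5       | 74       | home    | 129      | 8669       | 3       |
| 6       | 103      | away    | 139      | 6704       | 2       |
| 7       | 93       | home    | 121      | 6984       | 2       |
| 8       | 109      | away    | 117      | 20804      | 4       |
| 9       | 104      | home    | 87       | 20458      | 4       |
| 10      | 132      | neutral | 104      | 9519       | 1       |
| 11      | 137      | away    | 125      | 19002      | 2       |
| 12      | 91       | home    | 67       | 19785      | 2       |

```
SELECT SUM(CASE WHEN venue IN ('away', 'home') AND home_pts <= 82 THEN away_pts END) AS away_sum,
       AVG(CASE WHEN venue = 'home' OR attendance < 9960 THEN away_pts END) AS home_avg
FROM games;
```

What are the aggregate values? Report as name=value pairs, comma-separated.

away_sum=173, home_avg=95.5555555556

[away_sum: venue IN ('away', 'home') AND home_pts <= 82]
game_id=2: ✗
game_id=3: ✗
game_id=4: ✓ → 82
game_id=5: ✗
game_id=6: ✗
game_id=7: ✗
game_id=8: ✗
game_id=9: ✗
game_id=10: ✗
game_id=11: ✗
game_id=12: ✓ → 91
away_sum = 82 + 91 = 173
—
[home_avg: venue = 'home' OR attendance < 9960]
game_id=2: ✓ → 62
game_id=3: ✓ → 119
game_id=4: ✓ → 82
game_id=5: ✓ → 74
game_id=6: ✓ → 103
game_id=7: ✓ → 93
game_id=8: ✗
game_id=9: ✓ → 104
game_id=10: ✓ → 132
game_id=11: ✗
game_id=12: ✓ → 91
home_avg = (62 + 119 + 82 + 74 + 103 + 93 + 104 + 132 + 91) / 9 = 95.5555555556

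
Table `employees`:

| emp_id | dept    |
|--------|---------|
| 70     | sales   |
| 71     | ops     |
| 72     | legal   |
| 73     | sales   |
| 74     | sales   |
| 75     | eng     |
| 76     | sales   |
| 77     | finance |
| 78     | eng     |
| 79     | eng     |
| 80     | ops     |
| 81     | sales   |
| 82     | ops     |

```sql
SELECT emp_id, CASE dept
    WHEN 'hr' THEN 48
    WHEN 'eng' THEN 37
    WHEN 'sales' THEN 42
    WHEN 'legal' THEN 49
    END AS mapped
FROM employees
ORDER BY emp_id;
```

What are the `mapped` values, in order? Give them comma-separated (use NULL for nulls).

emp_id=70: dept='sales' → 42
emp_id=71: (no match → NULL) → NULL
emp_id=72: dept='legal' → 49
emp_id=73: dept='sales' → 42
emp_id=74: dept='sales' → 42
emp_id=75: dept='eng' → 37
emp_id=76: dept='sales' → 42
emp_id=77: (no match → NULL) → NULL
emp_id=78: dept='eng' → 37
emp_id=79: dept='eng' → 37
emp_id=80: (no match → NULL) → NULL
emp_id=81: dept='sales' → 42
emp_id=82: (no match → NULL) → NULL

42, NULL, 49, 42, 42, 37, 42, NULL, 37, 37, NULL, 42, NULL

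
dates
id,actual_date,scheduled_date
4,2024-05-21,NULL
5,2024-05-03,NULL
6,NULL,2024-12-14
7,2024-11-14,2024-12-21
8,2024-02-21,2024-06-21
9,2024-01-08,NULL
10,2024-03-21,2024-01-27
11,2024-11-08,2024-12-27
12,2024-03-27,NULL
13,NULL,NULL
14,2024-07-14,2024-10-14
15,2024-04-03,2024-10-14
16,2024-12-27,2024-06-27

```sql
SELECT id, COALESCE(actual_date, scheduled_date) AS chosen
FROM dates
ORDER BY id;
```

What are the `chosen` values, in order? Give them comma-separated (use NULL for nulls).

id=4: actual_date=2024-05-21 → 2024-05-21
id=5: actual_date=2024-05-03 → 2024-05-03
id=6: actual_date=NULL, scheduled_date=2024-12-14 → 2024-12-14
id=7: actual_date=2024-11-14 → 2024-11-14
id=8: actual_date=2024-02-21 → 2024-02-21
id=9: actual_date=2024-01-08 → 2024-01-08
id=10: actual_date=2024-03-21 → 2024-03-21
id=11: actual_date=2024-11-08 → 2024-11-08
id=12: actual_date=2024-03-27 → 2024-03-27
id=13: actual_date=NULL, scheduled_date=NULL (all NULL) → NULL
id=14: actual_date=2024-07-14 → 2024-07-14
id=15: actual_date=2024-04-03 → 2024-04-03
id=16: actual_date=2024-12-27 → 2024-12-27

2024-05-21, 2024-05-03, 2024-12-14, 2024-11-14, 2024-02-21, 2024-01-08, 2024-03-21, 2024-11-08, 2024-03-27, NULL, 2024-07-14, 2024-04-03, 2024-12-27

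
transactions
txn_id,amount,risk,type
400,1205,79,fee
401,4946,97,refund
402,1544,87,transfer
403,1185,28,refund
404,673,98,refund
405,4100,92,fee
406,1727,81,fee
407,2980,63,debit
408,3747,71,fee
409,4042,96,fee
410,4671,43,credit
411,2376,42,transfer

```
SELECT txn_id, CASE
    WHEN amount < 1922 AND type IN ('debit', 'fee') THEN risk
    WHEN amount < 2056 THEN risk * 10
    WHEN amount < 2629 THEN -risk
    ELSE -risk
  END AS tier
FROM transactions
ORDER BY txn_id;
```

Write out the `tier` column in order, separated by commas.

txn_id=400: amount < 1922 AND type IN ('debit', 'fee') → 79
txn_id=401: ELSE → -97
txn_id=402: amount < 2056 → 870
txn_id=403: amount < 2056 → 280
txn_id=404: amount < 2056 → 980
txn_id=405: ELSE → -92
txn_id=406: amount < 1922 AND type IN ('debit', 'fee') → 81
txn_id=407: ELSE → -63
txn_id=408: ELSE → -71
txn_id=409: ELSE → -96
txn_id=410: ELSE → -43
txn_id=411: amount < 2629 → -42

79, -97, 870, 280, 980, -92, 81, -63, -71, -96, -43, -42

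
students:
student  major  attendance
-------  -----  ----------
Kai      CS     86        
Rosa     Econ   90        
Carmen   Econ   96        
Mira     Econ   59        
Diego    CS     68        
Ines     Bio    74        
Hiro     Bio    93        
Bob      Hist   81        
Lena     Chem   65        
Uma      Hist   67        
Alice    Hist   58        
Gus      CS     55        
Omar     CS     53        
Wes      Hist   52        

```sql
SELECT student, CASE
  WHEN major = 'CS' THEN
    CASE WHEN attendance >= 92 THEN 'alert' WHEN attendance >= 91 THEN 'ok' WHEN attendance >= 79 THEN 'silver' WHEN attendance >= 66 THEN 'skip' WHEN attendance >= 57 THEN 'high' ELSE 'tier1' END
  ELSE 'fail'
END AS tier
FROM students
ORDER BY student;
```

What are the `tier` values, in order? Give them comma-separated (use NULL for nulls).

fail, fail, fail, skip, tier1, fail, fail, silver, fail, fail, tier1, fail, fail, fail

student=Alice: major='Hist' → outer ELSE → fail
student=Bob: major='Hist' → outer ELSE → fail
student=Carmen: major='Econ' → outer ELSE → fail
student=Diego: major='CS' → inner[attendance >= 66] → skip
student=Gus: major='CS' → inner[ELSE] → tier1
student=Hiro: major='Bio' → outer ELSE → fail
student=Ines: major='Bio' → outer ELSE → fail
student=Kai: major='CS' → inner[attendance >= 79] → silver
student=Lena: major='Chem' → outer ELSE → fail
student=Mira: major='Econ' → outer ELSE → fail
student=Omar: major='CS' → inner[ELSE] → tier1
student=Rosa: major='Econ' → outer ELSE → fail
student=Uma: major='Hist' → outer ELSE → fail
student=Wes: major='Hist' → outer ELSE → fail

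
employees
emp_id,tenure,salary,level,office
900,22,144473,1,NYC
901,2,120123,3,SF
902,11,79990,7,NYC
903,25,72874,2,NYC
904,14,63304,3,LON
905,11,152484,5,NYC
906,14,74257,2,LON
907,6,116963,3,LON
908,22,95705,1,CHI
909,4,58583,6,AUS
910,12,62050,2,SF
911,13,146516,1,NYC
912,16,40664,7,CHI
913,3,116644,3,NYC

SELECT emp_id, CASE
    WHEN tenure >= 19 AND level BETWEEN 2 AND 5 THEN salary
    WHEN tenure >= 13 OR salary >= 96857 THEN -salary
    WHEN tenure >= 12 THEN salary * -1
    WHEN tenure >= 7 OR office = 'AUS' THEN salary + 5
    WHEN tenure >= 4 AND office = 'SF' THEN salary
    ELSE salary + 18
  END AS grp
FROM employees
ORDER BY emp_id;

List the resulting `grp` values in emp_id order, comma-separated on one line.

emp_id=900: tenure >= 13 OR salary >= 96857 → -144473
emp_id=901: tenure >= 13 OR salary >= 96857 → -120123
emp_id=902: tenure >= 7 OR office = 'AUS' → 79995
emp_id=903: tenure >= 19 AND level BETWEEN 2 AND 5 → 72874
emp_id=904: tenure >= 13 OR salary >= 96857 → -63304
emp_id=905: tenure >= 13 OR salary >= 96857 → -152484
emp_id=906: tenure >= 13 OR salary >= 96857 → -74257
emp_id=907: tenure >= 13 OR salary >= 96857 → -116963
emp_id=908: tenure >= 13 OR salary >= 96857 → -95705
emp_id=909: tenure >= 7 OR office = 'AUS' → 58588
emp_id=910: tenure >= 12 → -62050
emp_id=911: tenure >= 13 OR salary >= 96857 → -146516
emp_id=912: tenure >= 13 OR salary >= 96857 → -40664
emp_id=913: tenure >= 13 OR salary >= 96857 → -116644

-144473, -120123, 79995, 72874, -63304, -152484, -74257, -116963, -95705, 58588, -62050, -146516, -40664, -116644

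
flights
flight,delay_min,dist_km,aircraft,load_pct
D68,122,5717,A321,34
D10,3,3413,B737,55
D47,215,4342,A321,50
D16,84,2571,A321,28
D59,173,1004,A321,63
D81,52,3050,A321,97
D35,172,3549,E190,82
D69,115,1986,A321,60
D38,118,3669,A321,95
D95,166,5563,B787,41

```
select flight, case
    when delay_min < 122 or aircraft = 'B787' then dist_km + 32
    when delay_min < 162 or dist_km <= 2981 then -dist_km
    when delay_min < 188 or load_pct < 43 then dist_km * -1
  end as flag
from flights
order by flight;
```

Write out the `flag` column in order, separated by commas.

flight=D10: delay_min < 122 or aircraft = 'B787' → 3445
flight=D16: delay_min < 122 or aircraft = 'B787' → 2603
flight=D35: delay_min < 188 or load_pct < 43 → -3549
flight=D38: delay_min < 122 or aircraft = 'B787' → 3701
flight=D47: (no match → NULL) → NULL
flight=D59: delay_min < 162 or dist_km <= 2981 → -1004
flight=D68: delay_min < 162 or dist_km <= 2981 → -5717
flight=D69: delay_min < 122 or aircraft = 'B787' → 2018
flight=D81: delay_min < 122 or aircraft = 'B787' → 3082
flight=D95: delay_min < 122 or aircraft = 'B787' → 5595

3445, 2603, -3549, 3701, NULL, -1004, -5717, 2018, 3082, 5595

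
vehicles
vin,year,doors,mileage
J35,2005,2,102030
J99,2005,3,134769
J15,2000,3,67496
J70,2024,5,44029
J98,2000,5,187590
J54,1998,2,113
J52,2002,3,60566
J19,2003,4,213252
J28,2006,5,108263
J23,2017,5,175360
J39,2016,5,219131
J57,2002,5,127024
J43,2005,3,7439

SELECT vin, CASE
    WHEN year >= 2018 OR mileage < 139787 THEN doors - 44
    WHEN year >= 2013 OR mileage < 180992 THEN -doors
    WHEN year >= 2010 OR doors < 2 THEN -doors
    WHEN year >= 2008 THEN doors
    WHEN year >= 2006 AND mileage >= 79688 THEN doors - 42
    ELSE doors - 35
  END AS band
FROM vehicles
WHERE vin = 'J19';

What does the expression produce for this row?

vin = J19: year=2003, doors=4, mileage=213252.
year >= 2018 OR mileage < 139787 → false
year >= 2013 OR mileage < 180992 → false
year >= 2010 OR doors < 2 → false
year >= 2008 → false
year >= 2006 AND mileage >= 79688 → false
No prior WHEN matched → ELSE → -31

-31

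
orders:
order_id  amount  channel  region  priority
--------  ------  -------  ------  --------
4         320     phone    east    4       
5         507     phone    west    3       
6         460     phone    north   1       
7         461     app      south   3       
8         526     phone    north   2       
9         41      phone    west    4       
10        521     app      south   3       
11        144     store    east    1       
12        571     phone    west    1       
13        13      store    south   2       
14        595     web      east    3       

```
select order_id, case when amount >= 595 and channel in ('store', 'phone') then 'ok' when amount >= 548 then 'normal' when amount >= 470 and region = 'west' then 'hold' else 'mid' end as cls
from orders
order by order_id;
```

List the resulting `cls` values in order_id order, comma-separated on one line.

mid, hold, mid, mid, mid, mid, mid, mid, normal, mid, normal

order_id=4: ELSE → mid
order_id=5: amount >= 470 and region = 'west' → hold
order_id=6: ELSE → mid
order_id=7: ELSE → mid
order_id=8: ELSE → mid
order_id=9: ELSE → mid
order_id=10: ELSE → mid
order_id=11: ELSE → mid
order_id=12: amount >= 548 → normal
order_id=13: ELSE → mid
order_id=14: amount >= 548 → normal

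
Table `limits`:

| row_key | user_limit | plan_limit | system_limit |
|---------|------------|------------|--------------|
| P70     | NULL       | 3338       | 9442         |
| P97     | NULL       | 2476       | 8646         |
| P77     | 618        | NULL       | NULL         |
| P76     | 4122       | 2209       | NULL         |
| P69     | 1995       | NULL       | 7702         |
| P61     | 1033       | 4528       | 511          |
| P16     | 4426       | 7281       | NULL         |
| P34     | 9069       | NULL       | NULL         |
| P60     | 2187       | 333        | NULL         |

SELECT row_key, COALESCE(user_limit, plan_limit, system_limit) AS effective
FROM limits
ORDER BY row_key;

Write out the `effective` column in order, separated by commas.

row_key=P16: user_limit=4426 → 4426
row_key=P34: user_limit=9069 → 9069
row_key=P60: user_limit=2187 → 2187
row_key=P61: user_limit=1033 → 1033
row_key=P69: user_limit=1995 → 1995
row_key=P70: user_limit=NULL, plan_limit=3338 → 3338
row_key=P76: user_limit=4122 → 4122
row_key=P77: user_limit=618 → 618
row_key=P97: user_limit=NULL, plan_limit=2476 → 2476

4426, 9069, 2187, 1033, 1995, 3338, 4122, 618, 2476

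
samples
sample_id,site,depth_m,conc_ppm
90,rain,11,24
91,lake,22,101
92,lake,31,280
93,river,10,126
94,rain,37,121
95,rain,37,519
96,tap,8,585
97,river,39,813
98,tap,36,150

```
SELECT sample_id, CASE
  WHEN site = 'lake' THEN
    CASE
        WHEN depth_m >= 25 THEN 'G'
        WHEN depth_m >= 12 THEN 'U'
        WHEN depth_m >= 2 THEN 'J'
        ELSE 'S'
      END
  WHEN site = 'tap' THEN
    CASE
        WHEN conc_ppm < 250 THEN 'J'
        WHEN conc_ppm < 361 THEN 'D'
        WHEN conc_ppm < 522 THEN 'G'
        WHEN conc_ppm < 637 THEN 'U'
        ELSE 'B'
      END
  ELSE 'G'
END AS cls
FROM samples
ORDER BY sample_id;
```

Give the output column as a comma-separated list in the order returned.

sample_id=90: site='rain' → outer ELSE → G
sample_id=91: site='lake' → inner[depth_m >= 12] → U
sample_id=92: site='lake' → inner[depth_m >= 25] → G
sample_id=93: site='river' → outer ELSE → G
sample_id=94: site='rain' → outer ELSE → G
sample_id=95: site='rain' → outer ELSE → G
sample_id=96: site='tap' → inner[conc_ppm < 637] → U
sample_id=97: site='river' → outer ELSE → G
sample_id=98: site='tap' → inner[conc_ppm < 250] → J

G, U, G, G, G, G, U, G, J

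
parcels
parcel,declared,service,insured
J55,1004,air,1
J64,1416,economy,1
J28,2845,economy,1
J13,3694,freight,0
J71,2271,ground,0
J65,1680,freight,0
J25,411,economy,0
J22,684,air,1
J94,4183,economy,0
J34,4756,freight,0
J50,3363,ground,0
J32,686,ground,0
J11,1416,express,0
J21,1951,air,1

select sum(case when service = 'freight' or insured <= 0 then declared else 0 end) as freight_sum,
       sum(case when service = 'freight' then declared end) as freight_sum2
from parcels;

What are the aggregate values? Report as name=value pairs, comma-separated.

freight_sum=22460, freight_sum2=10130

[freight_sum: service = 'freight' or insured <= 0]
parcel=J55: ✗
parcel=J64: ✗
parcel=J28: ✗
parcel=J13: ✓ → 3694
parcel=J71: ✓ → 2271
parcel=J65: ✓ → 1680
parcel=J25: ✓ → 411
parcel=J22: ✗
parcel=J94: ✓ → 4183
parcel=J34: ✓ → 4756
parcel=J50: ✓ → 3363
parcel=J32: ✓ → 686
parcel=J11: ✓ → 1416
parcel=J21: ✗
freight_sum = 3694 + 2271 + 1680 + 411 + 4183 + 4756 + 3363 + 686 + 1416 = 22460
—
[freight_sum2: service = 'freight']
parcel=J55: ✗
parcel=J64: ✗
parcel=J28: ✗
parcel=J13: ✓ → 3694
parcel=J71: ✗
parcel=J65: ✓ → 1680
parcel=J25: ✗
parcel=J22: ✗
parcel=J94: ✗
parcel=J34: ✓ → 4756
parcel=J50: ✗
parcel=J32: ✗
parcel=J11: ✗
parcel=J21: ✗
freight_sum2 = 3694 + 1680 + 4756 = 10130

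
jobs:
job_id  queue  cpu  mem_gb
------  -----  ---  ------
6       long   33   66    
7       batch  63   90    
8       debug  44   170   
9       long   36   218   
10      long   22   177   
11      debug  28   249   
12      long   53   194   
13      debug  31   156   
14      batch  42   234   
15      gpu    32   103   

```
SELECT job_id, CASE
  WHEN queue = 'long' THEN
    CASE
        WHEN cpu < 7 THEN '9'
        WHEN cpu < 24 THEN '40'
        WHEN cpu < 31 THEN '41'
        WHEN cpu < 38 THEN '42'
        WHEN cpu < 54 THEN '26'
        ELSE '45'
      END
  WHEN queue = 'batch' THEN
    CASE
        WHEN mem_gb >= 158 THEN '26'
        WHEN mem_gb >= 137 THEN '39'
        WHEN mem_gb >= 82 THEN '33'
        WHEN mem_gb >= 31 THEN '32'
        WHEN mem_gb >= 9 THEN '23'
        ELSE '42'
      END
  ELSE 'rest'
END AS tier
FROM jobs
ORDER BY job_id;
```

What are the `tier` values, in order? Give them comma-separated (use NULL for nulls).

job_id=6: queue='long' → inner[cpu < 38] → 42
job_id=7: queue='batch' → inner[mem_gb >= 82] → 33
job_id=8: queue='debug' → outer ELSE → rest
job_id=9: queue='long' → inner[cpu < 38] → 42
job_id=10: queue='long' → inner[cpu < 24] → 40
job_id=11: queue='debug' → outer ELSE → rest
job_id=12: queue='long' → inner[cpu < 54] → 26
job_id=13: queue='debug' → outer ELSE → rest
job_id=14: queue='batch' → inner[mem_gb >= 158] → 26
job_id=15: queue='gpu' → outer ELSE → rest

42, 33, rest, 42, 40, rest, 26, rest, 26, rest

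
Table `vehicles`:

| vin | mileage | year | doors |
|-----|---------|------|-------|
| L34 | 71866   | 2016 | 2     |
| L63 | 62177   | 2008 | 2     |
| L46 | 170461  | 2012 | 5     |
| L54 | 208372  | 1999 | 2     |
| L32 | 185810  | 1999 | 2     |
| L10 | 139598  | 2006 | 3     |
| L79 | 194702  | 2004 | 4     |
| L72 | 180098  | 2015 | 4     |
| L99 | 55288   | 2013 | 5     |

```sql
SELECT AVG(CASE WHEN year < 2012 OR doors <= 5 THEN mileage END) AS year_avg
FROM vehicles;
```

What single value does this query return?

vin=L34: ✓ → 71866
vin=L63: ✓ → 62177
vin=L46: ✓ → 170461
vin=L54: ✓ → 208372
vin=L32: ✓ → 185810
vin=L10: ✓ → 139598
vin=L79: ✓ → 194702
vin=L72: ✓ → 180098
vin=L99: ✓ → 55288
year_avg = (71866 + 62177 + 170461 + 208372 + 185810 + 139598 + 194702 + 180098 + 55288) / 9 = 140930.2222222222

140930.2222222222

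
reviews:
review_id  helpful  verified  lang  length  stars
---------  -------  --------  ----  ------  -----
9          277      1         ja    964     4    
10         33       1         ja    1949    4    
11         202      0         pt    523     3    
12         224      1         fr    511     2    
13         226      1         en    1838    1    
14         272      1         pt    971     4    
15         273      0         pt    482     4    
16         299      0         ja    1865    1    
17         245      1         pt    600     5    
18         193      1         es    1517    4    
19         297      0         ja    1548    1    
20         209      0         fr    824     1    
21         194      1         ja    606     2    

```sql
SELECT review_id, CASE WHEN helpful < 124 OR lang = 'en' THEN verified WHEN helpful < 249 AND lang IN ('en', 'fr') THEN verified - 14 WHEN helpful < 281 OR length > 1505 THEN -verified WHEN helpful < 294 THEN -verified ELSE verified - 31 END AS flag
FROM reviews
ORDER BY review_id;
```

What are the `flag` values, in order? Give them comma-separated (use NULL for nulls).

review_id=9: helpful < 281 OR length > 1505 → -1
review_id=10: helpful < 124 OR lang = 'en' → 1
review_id=11: helpful < 281 OR length > 1505 → 0
review_id=12: helpful < 249 AND lang IN ('en', 'fr') → -13
review_id=13: helpful < 124 OR lang = 'en' → 1
review_id=14: helpful < 281 OR length > 1505 → -1
review_id=15: helpful < 281 OR length > 1505 → 0
review_id=16: helpful < 281 OR length > 1505 → 0
review_id=17: helpful < 281 OR length > 1505 → -1
review_id=18: helpful < 281 OR length > 1505 → -1
review_id=19: helpful < 281 OR length > 1505 → 0
review_id=20: helpful < 249 AND lang IN ('en', 'fr') → -14
review_id=21: helpful < 281 OR length > 1505 → -1

-1, 1, 0, -13, 1, -1, 0, 0, -1, -1, 0, -14, -1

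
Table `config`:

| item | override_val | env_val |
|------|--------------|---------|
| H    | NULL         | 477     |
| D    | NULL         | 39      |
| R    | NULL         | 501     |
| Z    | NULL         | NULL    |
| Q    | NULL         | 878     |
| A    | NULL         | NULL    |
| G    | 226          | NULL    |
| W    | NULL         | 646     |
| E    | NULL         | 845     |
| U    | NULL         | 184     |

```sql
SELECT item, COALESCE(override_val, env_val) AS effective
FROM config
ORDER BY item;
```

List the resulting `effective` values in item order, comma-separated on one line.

NULL, 39, 845, 226, 477, 878, 501, 184, 646, NULL

item=A: override_val=NULL, env_val=NULL (all NULL) → NULL
item=D: override_val=NULL, env_val=39 → 39
item=E: override_val=NULL, env_val=845 → 845
item=G: override_val=226 → 226
item=H: override_val=NULL, env_val=477 → 477
item=Q: override_val=NULL, env_val=878 → 878
item=R: override_val=NULL, env_val=501 → 501
item=U: override_val=NULL, env_val=184 → 184
item=W: override_val=NULL, env_val=646 → 646
item=Z: override_val=NULL, env_val=NULL (all NULL) → NULL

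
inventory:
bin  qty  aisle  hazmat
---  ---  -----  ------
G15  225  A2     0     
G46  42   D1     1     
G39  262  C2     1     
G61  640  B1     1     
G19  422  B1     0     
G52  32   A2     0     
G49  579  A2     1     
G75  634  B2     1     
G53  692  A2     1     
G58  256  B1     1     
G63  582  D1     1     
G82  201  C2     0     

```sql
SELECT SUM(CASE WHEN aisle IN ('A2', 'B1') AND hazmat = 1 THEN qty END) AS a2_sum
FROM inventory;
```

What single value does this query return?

bin=G15: ✗
bin=G46: ✗
bin=G39: ✗
bin=G61: ✓ → 640
bin=G19: ✗
bin=G52: ✗
bin=G49: ✓ → 579
bin=G75: ✗
bin=G53: ✓ → 692
bin=G58: ✓ → 256
bin=G63: ✗
bin=G82: ✗
a2_sum = 640 + 579 + 692 + 256 = 2167

2167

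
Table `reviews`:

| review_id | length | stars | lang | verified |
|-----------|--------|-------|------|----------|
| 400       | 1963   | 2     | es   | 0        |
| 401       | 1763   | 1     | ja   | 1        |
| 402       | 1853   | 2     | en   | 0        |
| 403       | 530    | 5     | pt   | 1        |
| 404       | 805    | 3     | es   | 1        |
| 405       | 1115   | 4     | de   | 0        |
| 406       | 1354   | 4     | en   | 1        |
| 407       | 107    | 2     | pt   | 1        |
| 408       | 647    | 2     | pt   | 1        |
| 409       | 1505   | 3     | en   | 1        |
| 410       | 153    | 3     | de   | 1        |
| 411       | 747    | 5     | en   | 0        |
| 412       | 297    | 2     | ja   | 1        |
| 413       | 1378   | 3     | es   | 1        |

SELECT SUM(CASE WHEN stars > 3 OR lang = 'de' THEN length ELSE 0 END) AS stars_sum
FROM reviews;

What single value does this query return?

3899

review_id=400: ✗
review_id=401: ✗
review_id=402: ✗
review_id=403: ✓ → 530
review_id=404: ✗
review_id=405: ✓ → 1115
review_id=406: ✓ → 1354
review_id=407: ✗
review_id=408: ✗
review_id=409: ✗
review_id=410: ✓ → 153
review_id=411: ✓ → 747
review_id=412: ✗
review_id=413: ✗
stars_sum = 530 + 1115 + 1354 + 153 + 747 = 3899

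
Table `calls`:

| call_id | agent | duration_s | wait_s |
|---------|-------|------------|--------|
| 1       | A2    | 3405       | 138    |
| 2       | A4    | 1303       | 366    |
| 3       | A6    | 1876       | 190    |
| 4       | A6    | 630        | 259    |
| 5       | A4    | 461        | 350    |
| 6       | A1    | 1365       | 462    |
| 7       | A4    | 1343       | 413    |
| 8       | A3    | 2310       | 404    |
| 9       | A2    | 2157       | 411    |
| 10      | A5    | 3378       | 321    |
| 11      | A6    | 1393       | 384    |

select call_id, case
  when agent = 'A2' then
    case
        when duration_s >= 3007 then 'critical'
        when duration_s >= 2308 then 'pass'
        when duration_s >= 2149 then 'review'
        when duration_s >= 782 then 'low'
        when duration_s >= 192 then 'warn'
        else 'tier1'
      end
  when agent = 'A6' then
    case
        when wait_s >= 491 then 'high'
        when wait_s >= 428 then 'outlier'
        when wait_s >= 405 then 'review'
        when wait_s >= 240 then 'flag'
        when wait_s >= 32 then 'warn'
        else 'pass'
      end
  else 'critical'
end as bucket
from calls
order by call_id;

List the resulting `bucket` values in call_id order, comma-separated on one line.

critical, critical, warn, flag, critical, critical, critical, critical, review, critical, flag

call_id=1: agent='A2' → inner[duration_s >= 3007] → critical
call_id=2: agent='A4' → outer ELSE → critical
call_id=3: agent='A6' → inner[wait_s >= 32] → warn
call_id=4: agent='A6' → inner[wait_s >= 240] → flag
call_id=5: agent='A4' → outer ELSE → critical
call_id=6: agent='A1' → outer ELSE → critical
call_id=7: agent='A4' → outer ELSE → critical
call_id=8: agent='A3' → outer ELSE → critical
call_id=9: agent='A2' → inner[duration_s >= 2149] → review
call_id=10: agent='A5' → outer ELSE → critical
call_id=11: agent='A6' → inner[wait_s >= 240] → flag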